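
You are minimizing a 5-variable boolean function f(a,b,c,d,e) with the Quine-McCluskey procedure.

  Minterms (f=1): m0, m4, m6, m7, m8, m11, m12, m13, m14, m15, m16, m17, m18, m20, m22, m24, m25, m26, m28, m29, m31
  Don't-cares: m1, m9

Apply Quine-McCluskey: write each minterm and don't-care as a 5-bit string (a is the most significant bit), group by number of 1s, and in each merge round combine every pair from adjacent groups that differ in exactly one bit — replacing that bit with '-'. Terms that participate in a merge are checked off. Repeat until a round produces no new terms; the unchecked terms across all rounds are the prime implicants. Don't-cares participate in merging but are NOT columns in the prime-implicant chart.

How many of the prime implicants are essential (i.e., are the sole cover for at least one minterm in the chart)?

[col 0] 00000*, 00001*, 00100*, 00110*, 00111*, 01000*, 01001*, 01011*, 01100*, 01101*, 01110*, 01111*, 10000*, 10001*, 10010*, 10100*, 10110*, 11000*, 11001*, 11010*, 11100*, 11101*, 11111*
[col 1] -0000*, -0001*, -0100*, -0110*, -1000*, -1001*, -1100*, -1101*, -1111*, 0-000*, 0-001*, 0-100*, 0-110*, 0-111*, 00-00*, 0000-*, 001-0*, 0011-*, 01-00*, 01-01*, 01-11*, 010-1*, 0100-*, 011-0*, 011-1*, 0110-*, 0111-*, 1-000*, 1-001*, 1-010*, 1-100*, 10-00*, 10-10*, 100-0*, 1000-*, 101-0*, 11-00*, 11-01*, 110-0*, 1100-*, 111-1*, 1110-*
[col 2] --000*, --001*, --100*, -0-00*, -000-*, -01-0, -1-00*, -1-01*, -100-*, -11-1, -110-*, 0--00*, 0-00-*, 0-1-0, 0-11-, 01--1, 01-0-*, 011--, 1--00*, 1-0-0, 1-00-*, 10--0, 11-0-*
[col 3] ---00, --00-, -1-0-
Prime implicants: ---00, --00-, -01-0, -1-0-, -11-1, 0-1-0, 0-11-, 01--1, 011--, 1-0-0, 10--0
PI chart (minterm → PIs covering it):
  0 | ---00,--00-
  4 | ---00,-01-0,0-1-0
  6 | -01-0,0-1-0,0-11-
  7 | 0-11-  (sole → essential)
  8 | ---00,--00-,-1-0-
  11 | 01--1  (sole → essential)
  12 | ---00,-1-0-,0-1-0,011--
  13 | -1-0-,-11-1,01--1,011--
  14 | 0-1-0,0-11-,011--
  15 | -11-1,0-11-,01--1,011--
  16 | ---00,--00-,1-0-0,10--0
  17 | --00-  (sole → essential)
  18 | 1-0-0,10--0
  20 | ---00,-01-0,10--0
  22 | -01-0,10--0
  24 | ---00,--00-,-1-0-,1-0-0
  25 | --00-,-1-0-
  26 | 1-0-0  (sole → essential)
  28 | ---00,-1-0-
  29 | -1-0-,-11-1
  31 | -11-1  (sole → essential)
Essential prime implicants: --00-, -11-1, 0-11-, 01--1, 1-0-0

5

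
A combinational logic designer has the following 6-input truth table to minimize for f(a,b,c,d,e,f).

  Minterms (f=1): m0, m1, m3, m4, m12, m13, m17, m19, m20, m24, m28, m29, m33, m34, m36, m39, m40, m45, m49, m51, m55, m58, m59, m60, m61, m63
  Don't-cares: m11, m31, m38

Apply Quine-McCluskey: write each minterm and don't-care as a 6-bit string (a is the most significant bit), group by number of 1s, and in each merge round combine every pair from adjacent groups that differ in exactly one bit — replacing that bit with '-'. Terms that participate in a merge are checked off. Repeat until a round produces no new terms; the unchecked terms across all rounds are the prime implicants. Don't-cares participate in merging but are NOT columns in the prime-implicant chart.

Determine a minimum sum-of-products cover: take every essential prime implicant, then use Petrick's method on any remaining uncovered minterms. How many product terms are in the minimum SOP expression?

Round 0: 000000✓ 000001✓ 000011✓ 000100✓ 001011✓ 001100✓ 001101✓ 010001✓ 010011✓ 010100✓ 011000✓ 011100✓ 011101✓ 011111✓ 100001✓ 100010✓ 100100✓ 100110✓ 100111✓ 101000 101101✓ 110001✓ 110011✓ 110111✓ 111010✓ 111011✓ 111100✓ 111101✓ 111111✓
Round 1: -00001✓ -00100 -01101✓ -10001✓ -10011✓ -11100✓ -11101✓ -11111✓ 0-0001✓ 0-0011✓ 0-0100✓ 0-1100✓ 0-1101✓ 00-011 00-100✓ 000-00 0000-1✓ 00000- 00110-✓ 01-100✓ 0100-1✓ 011-00 0111-1✓ 01110-✓ 1-0001✓ 1-0111 1-1101✓ 100-10 1001-0 10011- 11-011✓ 11-111✓ 110-11✓ 1100-1✓ 111-11✓ 11101- 1111-1✓ 11110-✓
Round 2: --0001 --1101 -100-1 -111-1 -1110- 0--100 0-00-1 0-110- 11--11
PIs = {--0001, --1101, -00100, -100-1, -111-1, -1110-, 0--100, 0-00-1, 0-110-, 00-011, 000-00, 00000-, 011-00, 1-0111, 100-10, 1001-0, 10011-, 101000, 11--11, 11101-}
Coverage chart:
  m0: 000-00,00000-
  m1: --0001,0-00-1,00000-
  m3: 0-00-1,00-011
  m4: -00100,0--100,000-00
  m12: 0--100,0-110-
  m13: --1101,0-110-
  m17: --0001,-100-1,0-00-1
  m19: -100-1,0-00-1
  m20: 0--100 ←essential
  m24: 011-00 ←essential
  m28: -1110-,0--100,0-110-,011-00
  m29: --1101,-111-1,-1110-,0-110-
  m33: --0001 ←essential
  m34: 100-10 ←essential
  m36: -00100,1001-0
  m39: 1-0111,10011-
  m40: 101000 ←essential
  m45: --1101 ←essential
  m49: --0001,-100-1
  m51: -100-1,11--11
  m55: 1-0111,11--11
  m58: 11101- ←essential
  m59: 11--11,11101-
  m60: -1110- ←essential
  m61: --1101,-111-1,-1110-
  m63: -111-1,11--11
Essential: --0001, --1101, -1110-, 0--100, 011-00, 100-10, 101000, 11101-
Petrick residual → -00100, 0-00-1, 000-00, 1-0111, 11--11
Min cover (13 terms): c'd'e'f + cde'f + b'c'de'f' + bcde' + a'de'f' + a'c'd'f + a'b'c'e'f' + a'bce'f' + ac'def + ab'c'ef' + ab'cd'e'f' + abef + abcd'e

13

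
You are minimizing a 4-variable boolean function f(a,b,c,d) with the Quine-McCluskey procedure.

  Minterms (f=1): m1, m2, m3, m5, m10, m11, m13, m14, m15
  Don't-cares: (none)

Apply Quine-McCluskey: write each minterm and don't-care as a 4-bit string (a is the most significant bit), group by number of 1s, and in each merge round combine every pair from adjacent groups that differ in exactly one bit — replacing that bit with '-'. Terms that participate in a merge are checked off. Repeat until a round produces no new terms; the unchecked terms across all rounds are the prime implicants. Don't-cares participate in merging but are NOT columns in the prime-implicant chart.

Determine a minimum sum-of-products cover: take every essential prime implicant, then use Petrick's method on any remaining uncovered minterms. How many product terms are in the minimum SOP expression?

4

[col 0] 0001*, 0010*, 0011*, 0101*, 1010*, 1011*, 1101*, 1110*, 1111*
[col 1] -010*, -011*, -101, 0-01, 00-1, 001-*, 1-10*, 1-11*, 101-*, 11-1, 111-*
[col 2] -01-, 1-1-
Prime implicants: -01-, -101, 0-01, 00-1, 1-1-, 11-1
PI chart (minterm → PIs covering it):
  1 | 0-01,00-1
  2 | -01-  (sole → essential)
  3 | -01-,00-1
  5 | -101,0-01
  10 | -01-,1-1-
  11 | -01-,1-1-
  13 | -101,11-1
  14 | 1-1-  (sole → essential)
  15 | 1-1-,11-1
Essential prime implicants: -01-, 1-1-
Petrick residual → -101, 0-01
Minimum SOP uses 4 PIs: b'c + bc'd + a'c'd + ac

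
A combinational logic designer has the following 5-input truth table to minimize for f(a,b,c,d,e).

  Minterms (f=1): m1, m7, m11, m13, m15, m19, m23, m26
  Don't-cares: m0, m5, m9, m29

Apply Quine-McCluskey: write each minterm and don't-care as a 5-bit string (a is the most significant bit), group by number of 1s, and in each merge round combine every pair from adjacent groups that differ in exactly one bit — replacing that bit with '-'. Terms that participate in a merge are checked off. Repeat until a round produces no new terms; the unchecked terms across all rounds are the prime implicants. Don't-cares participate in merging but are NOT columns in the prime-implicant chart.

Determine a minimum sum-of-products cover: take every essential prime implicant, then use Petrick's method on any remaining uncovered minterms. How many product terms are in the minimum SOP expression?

5

Round 0: 00000✓ 00001✓ 00101✓ 00111✓ 01001✓ 01011✓ 01101✓ 01111✓ 10011✓ 10111✓ 11010 11101✓
Round 1: -0111 -1101 0-001✓ 0-101✓ 0-111✓ 00-01✓ 0000- 001-1✓ 01-01✓ 01-11✓ 010-1✓ 011-1✓ 10-11
Round 2: 0--01 0-1-1 01--1
PIs = {-0111, -1101, 0--01, 0-1-1, 0000-, 01--1, 10-11, 11010}
Coverage chart:
  m1: 0--01,0000-
  m7: -0111,0-1-1
  m11: 01--1 ←essential
  m13: -1101,0--01,0-1-1,01--1
  m15: 0-1-1,01--1
  m19: 10-11 ←essential
  m23: -0111,10-11
  m26: 11010 ←essential
Essential: 01--1, 10-11, 11010
Petrick residual → -0111, 0--01
Min cover (5 terms): b'cde + a'd'e + a'be + ab'de + abc'de'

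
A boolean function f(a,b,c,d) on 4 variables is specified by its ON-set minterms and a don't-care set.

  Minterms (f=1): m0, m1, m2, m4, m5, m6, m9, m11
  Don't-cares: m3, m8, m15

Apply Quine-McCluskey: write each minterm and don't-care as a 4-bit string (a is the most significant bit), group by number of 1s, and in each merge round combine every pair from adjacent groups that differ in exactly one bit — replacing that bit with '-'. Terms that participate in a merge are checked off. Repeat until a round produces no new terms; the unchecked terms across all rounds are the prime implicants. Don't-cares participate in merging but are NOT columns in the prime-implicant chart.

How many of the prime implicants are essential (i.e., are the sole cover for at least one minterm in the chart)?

2

[col 0] 0000*, 0001*, 0010*, 0011*, 0100*, 0101*, 0110*, 1000*, 1001*, 1011*, 1111*
[col 1] -000*, -001*, -011*, 0-00*, 0-01*, 0-10*, 00-0*, 00-1*, 000-*, 001-*, 01-0*, 010-*, 1-11, 10-1*, 100-*
[col 2] -0-1, -00-, 0--0, 0-0-, 00--
Prime implicants: -0-1, -00-, 0--0, 0-0-, 00--, 1-11
PI chart (minterm → PIs covering it):
  0 | -00-,0--0,0-0-,00--
  1 | -0-1,-00-,0-0-,00--
  2 | 0--0,00--
  4 | 0--0,0-0-
  5 | 0-0-  (sole → essential)
  6 | 0--0  (sole → essential)
  9 | -0-1,-00-
  11 | -0-1,1-11
Essential prime implicants: 0--0, 0-0-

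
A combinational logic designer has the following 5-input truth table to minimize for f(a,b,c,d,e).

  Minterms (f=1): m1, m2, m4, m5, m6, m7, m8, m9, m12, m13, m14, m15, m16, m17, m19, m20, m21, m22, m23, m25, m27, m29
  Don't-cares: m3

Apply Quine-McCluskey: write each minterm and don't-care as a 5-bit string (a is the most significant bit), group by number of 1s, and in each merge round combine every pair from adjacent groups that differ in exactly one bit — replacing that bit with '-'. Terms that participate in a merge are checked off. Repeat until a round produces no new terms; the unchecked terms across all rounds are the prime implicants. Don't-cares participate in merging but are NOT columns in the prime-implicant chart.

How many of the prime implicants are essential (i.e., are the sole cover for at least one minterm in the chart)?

7

Round 0: 00001✓ 00010✓ 00011✓ 00100✓ 00101✓ 00110✓ 00111✓ 01000✓ 01001✓ 01100✓ 01101✓ 01110✓ 01111✓ 10000✓ 10001✓ 10011✓ 10100✓ 10101✓ 10110✓ 10111✓ 11001✓ 11011✓ 11101✓
Round 1: -0001✓ -0011✓ -0100✓ -0101✓ -0110✓ -0111✓ -1001✓ -1101✓ 0-001✓ 0-100✓ 0-101✓ 0-110✓ 0-111✓ 00-01✓ 00-10✓ 00-11✓ 000-1✓ 0001-✓ 001-0✓ 001-1✓ 0010-✓ 0011-✓ 01-00✓ 01-01✓ 0100-✓ 011-0✓ 011-1✓ 0110-✓ 0111-✓ 1-001✓ 1-011✓ 1-101✓ 10-00✓ 10-01✓ 10-11✓ 100-1✓ 1000-✓ 101-0✓ 101-1✓ 1010-✓ 1011-✓ 11-01✓ 110-1✓
Round 2: --001✓ --101✓ -0-01✓ -0-11✓ -00-1✓ -01-0✓ -01-1✓ -010-✓ -011-✓ -1-01✓ 0--01✓ 0-1-0✓ 0-1-1✓ 0-10-✓ 0-11-✓ 00--1✓ 00-1- 001--✓ 01-0- 011--✓ 1--01✓ 1-0-1 10--1✓ 10-0- 101--✓
Round 3: ---01 -0--1 -01-- 0-1--
PIs = {---01, -0--1, -01--, 0-1--, 00-1-, 01-0-, 1-0-1, 10-0-}
Coverage chart:
  m1: ---01,-0--1
  m2: 00-1- ←essential
  m4: -01--,0-1--
  m5: ---01,-0--1,-01--,0-1--
  m6: -01--,0-1--,00-1-
  m7: -0--1,-01--,0-1--,00-1-
  m8: 01-0- ←essential
  m9: ---01,01-0-
  m12: 0-1--,01-0-
  m13: ---01,0-1--,01-0-
  m14: 0-1-- ←essential
  m15: 0-1-- ←essential
  m16: 10-0- ←essential
  m17: ---01,-0--1,1-0-1,10-0-
  m19: -0--1,1-0-1
  m20: -01--,10-0-
  m21: ---01,-0--1,-01--,10-0-
  m22: -01-- ←essential
  m23: -0--1,-01--
  m25: ---01,1-0-1
  m27: 1-0-1 ←essential
  m29: ---01 ←essential
Essential: ---01, -01--, 0-1--, 00-1-, 01-0-, 1-0-1, 10-0-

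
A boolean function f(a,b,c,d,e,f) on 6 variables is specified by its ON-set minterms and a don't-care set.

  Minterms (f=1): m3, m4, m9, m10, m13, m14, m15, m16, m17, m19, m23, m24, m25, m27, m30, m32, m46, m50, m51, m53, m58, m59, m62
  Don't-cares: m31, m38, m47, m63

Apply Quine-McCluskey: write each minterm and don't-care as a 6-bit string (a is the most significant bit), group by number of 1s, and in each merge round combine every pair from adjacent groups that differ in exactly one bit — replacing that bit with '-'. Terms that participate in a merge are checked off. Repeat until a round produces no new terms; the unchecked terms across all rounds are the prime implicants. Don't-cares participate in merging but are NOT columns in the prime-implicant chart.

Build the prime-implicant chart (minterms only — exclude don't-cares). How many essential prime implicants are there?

size-2^0 implicants → 000011(✓)  000100  001001(✓)  001010(✓)  001101(✓)  001110(✓)  001111(✓)  010000(✓)  010001(✓)  010011(✓)  010111(✓)  011000(✓)  011001(✓)  011011(✓)  011110(✓)  011111(✓)  100000  100110(✓)  101110(✓)  101111(✓)  110010(✓)  110011(✓)  110101  111010(✓)  111011(✓)  111110(✓)  111111(✓)
size-2^1 implicants → -01110(✓)  -01111(✓)  -10011(✓)  -11011(✓)  -11110(✓)  -11111(✓)  0-0011  0-1001  0-1110(✓)  0-1111(✓)  001-01  001-10  0011-1  00111-(✓)  01-000(✓)  01-001(✓)  01-011(✓)  01-111(✓)  010-11(✓)  0100-1(✓)  01000-(✓)  011-11(✓)  0110-1(✓)  01100-(✓)  01111-(✓)  1-1110(✓)  1-1111(✓)  10-110  10111-(✓)  11-010(✓)  11-011(✓)  11001-(✓)  111-10(✓)  111-11(✓)  11101-(✓)  11111-(✓)
size-2^2 implicants → --1110(✓)  --1111(✓)  -0111-(✓)  -1-011  -11-11  -1111-(✓)  0-111-(✓)  01--11  01-0-1  01-00-  1-111-(✓)  11-01-  111-1-
size-2^3 implicants → --111-
Unchecked terms (primes): --111-, -1-011, -11-11, 0-0011, 0-1001, 000100, 001-01, 001-10, 0011-1, 01--11, 01-0-1, 01-00-, 10-110, 100000, 11-01-, 110101, 111-1-
Minterm coverage:
  m3 ⊆ 0-0011 [E]
  m4 ⊆ 000100 [E]
  m9 ⊆ 0-1001,001-01
  m10 ⊆ 001-10 [E]
  m13 ⊆ 001-01,0011-1
  m14 ⊆ --111-,001-10
  m15 ⊆ --111-,0011-1
  m16 ⊆ 01-00- [E]
  m17 ⊆ 01-0-1,01-00-
  m19 ⊆ -1-011,0-0011,01--11,01-0-1
  m23 ⊆ 01--11 [E]
  m24 ⊆ 01-00- [E]
  m25 ⊆ 0-1001,01-0-1,01-00-
  m27 ⊆ -1-011,-11-11,01--11,01-0-1
  m30 ⊆ --111- [E]
  m32 ⊆ 100000 [E]
  m46 ⊆ --111-,10-110
  m50 ⊆ 11-01- [E]
  m51 ⊆ -1-011,11-01-
  m53 ⊆ 110101 [E]
  m58 ⊆ 11-01-,111-1-
  m59 ⊆ -1-011,-11-11,11-01-,111-1-
  m62 ⊆ --111-,111-1-
E = {--111-, 0-0011, 000100, 001-10, 01--11, 01-00-, 100000, 11-01-, 110101}

9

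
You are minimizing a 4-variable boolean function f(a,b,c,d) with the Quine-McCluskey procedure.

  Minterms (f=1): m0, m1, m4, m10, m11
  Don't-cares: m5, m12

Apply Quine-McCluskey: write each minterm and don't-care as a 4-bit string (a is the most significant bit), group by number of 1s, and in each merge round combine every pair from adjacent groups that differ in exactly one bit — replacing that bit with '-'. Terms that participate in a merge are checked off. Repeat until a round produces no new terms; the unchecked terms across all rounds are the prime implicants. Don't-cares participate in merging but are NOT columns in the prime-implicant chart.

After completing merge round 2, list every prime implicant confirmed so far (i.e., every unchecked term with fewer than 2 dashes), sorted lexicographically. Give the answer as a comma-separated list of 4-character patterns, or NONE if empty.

-100, 101-

size-2^0 implicants → 0000(✓)  0001(✓)  0100(✓)  0101(✓)  1010(✓)  1011(✓)  1100(✓)
size-2^1 implicants → -100  0-00(✓)  0-01(✓)  000-(✓)  010-(✓)  101-
size-2^2 implicants → 0-0-
Unchecked terms (primes): -100, 0-0-, 101-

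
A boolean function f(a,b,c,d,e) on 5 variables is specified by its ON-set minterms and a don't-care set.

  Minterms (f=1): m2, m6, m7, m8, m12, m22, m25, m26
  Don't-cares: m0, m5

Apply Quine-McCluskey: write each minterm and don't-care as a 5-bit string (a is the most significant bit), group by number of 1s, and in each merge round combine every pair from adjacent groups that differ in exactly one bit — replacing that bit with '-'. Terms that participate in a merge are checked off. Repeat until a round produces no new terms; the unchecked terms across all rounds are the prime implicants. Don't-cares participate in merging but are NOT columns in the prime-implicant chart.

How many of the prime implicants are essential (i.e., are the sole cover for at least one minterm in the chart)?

Round 0: 00000✓ 00010✓ 00101✓ 00110✓ 00111✓ 01000✓ 01100✓ 10110✓ 11001 11010
Round 1: -0110 0-000 00-10 000-0 001-1 0011- 01-00
PIs = {-0110, 0-000, 00-10, 000-0, 001-1, 0011-, 01-00, 11001, 11010}
Coverage chart:
  m2: 00-10,000-0
  m6: -0110,00-10,0011-
  m7: 001-1,0011-
  m8: 0-000,01-00
  m12: 01-00 ←essential
  m22: -0110 ←essential
  m25: 11001 ←essential
  m26: 11010 ←essential
Essential: -0110, 01-00, 11001, 11010

4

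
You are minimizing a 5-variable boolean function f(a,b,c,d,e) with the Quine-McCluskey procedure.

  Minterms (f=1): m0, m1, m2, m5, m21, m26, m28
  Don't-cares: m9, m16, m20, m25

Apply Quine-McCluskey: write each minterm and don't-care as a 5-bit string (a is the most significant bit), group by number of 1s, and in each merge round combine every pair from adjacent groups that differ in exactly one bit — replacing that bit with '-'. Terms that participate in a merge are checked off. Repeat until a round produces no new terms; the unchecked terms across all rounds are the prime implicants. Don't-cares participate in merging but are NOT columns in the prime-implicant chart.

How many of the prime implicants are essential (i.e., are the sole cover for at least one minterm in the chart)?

3

size-2^0 implicants → 00000(✓)  00001(✓)  00010(✓)  00101(✓)  01001(✓)  10000(✓)  10100(✓)  10101(✓)  11001(✓)  11010  11100(✓)
size-2^1 implicants → -0000  -0101  -1001  0-001  00-01  000-0  0000-  1-100  10-00  1010-
Unchecked terms (primes): -0000, -0101, -1001, 0-001, 00-01, 000-0, 0000-, 1-100, 10-00, 1010-, 11010
Minterm coverage:
  m0 ⊆ -0000,000-0,0000-
  m1 ⊆ 0-001,00-01,0000-
  m2 ⊆ 000-0 [E]
  m5 ⊆ -0101,00-01
  m21 ⊆ -0101,1010-
  m26 ⊆ 11010 [E]
  m28 ⊆ 1-100 [E]
E = {000-0, 1-100, 11010}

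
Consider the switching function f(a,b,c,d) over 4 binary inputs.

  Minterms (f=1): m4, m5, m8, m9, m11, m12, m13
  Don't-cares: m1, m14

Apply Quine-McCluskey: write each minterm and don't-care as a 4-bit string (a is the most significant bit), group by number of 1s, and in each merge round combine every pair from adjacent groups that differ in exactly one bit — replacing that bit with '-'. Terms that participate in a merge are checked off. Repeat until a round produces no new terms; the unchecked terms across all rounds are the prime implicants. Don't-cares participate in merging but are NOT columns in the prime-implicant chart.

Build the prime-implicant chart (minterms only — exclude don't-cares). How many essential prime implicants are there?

3

Round 0: 0001✓ 0100✓ 0101✓ 1000✓ 1001✓ 1011✓ 1100✓ 1101✓ 1110✓
Round 1: -001✓ -100✓ -101✓ 0-01✓ 010-✓ 1-00✓ 1-01✓ 10-1 100-✓ 11-0 110-✓
Round 2: --01 -10- 1-0-
PIs = {--01, -10-, 1-0-, 10-1, 11-0}
Coverage chart:
  m4: -10- ←essential
  m5: --01,-10-
  m8: 1-0- ←essential
  m9: --01,1-0-,10-1
  m11: 10-1 ←essential
  m12: -10-,1-0-,11-0
  m13: --01,-10-,1-0-
Essential: -10-, 1-0-, 10-1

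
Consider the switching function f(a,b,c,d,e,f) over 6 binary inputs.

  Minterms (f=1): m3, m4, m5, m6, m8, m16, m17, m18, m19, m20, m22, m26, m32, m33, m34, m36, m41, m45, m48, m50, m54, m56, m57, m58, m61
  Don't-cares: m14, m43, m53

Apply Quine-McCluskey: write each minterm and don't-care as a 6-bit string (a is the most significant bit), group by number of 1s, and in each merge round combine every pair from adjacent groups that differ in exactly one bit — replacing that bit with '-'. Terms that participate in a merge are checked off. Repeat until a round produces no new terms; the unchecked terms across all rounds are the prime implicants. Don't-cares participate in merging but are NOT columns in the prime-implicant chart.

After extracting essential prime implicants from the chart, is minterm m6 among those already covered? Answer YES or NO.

size-2^0 implicants → 000011(✓)  000100(✓)  000101(✓)  000110(✓)  001000  001110(✓)  010000(✓)  010001(✓)  010010(✓)  010011(✓)  010100(✓)  010110(✓)  011010(✓)  100000(✓)  100001(✓)  100010(✓)  100100(✓)  101001(✓)  101011(✓)  101101(✓)  110000(✓)  110010(✓)  110101(✓)  110110(✓)  111000(✓)  111001(✓)  111010(✓)  111101(✓)
size-2^1 implicants → -00100  -10000(✓)  -10010(✓)  -10110(✓)  -11010(✓)  0-0011  0-0100(✓)  0-0110(✓)  00-110  0001-0(✓)  00010-  01-010(✓)  010-00(✓)  010-10(✓)  0100-0(✓)  0100-1(✓)  01000-(✓)  01001-(✓)  0101-0(✓)  1-0000(✓)  1-0010(✓)  1-1001(✓)  1-1101(✓)  10-001  100-00  1000-0(✓)  10000-  101-01(✓)  1010-1  11-000(✓)  11-010(✓)  11-101  110-10(✓)  1100-0(✓)  111-01(✓)  1110-0(✓)  11100-
size-2^2 implicants → -1-010  -10-10  -100-0  0-01-0  010--0  0100--  1-00-0  1-1-01  11-0-0
Unchecked terms (primes): -00100, -1-010, -10-10, -100-0, 0-0011, 0-01-0, 00-110, 00010-, 001000, 010--0, 0100--, 1-00-0, 1-1-01, 10-001, 100-00, 10000-, 1010-1, 11-0-0, 11-101, 11100-
Minterm coverage:
  m3 ⊆ 0-0011 [E]
  m4 ⊆ -00100,0-01-0,00010-
  m5 ⊆ 00010- [E]
  m6 ⊆ 0-01-0,00-110
  m8 ⊆ 001000 [E]
  m16 ⊆ -100-0,010--0,0100--
  m17 ⊆ 0100-- [E]
  m18 ⊆ -1-010,-10-10,-100-0,010--0,0100--
  m19 ⊆ 0-0011,0100--
  m20 ⊆ 0-01-0,010--0
  m22 ⊆ -10-10,0-01-0,010--0
  m26 ⊆ -1-010 [E]
  m32 ⊆ 1-00-0,100-00,10000-
  m33 ⊆ 10-001,10000-
  m34 ⊆ 1-00-0 [E]
  m36 ⊆ -00100,100-00
  m41 ⊆ 1-1-01,10-001,1010-1
  m45 ⊆ 1-1-01 [E]
  m48 ⊆ -100-0,1-00-0,11-0-0
  m50 ⊆ -1-010,-10-10,-100-0,1-00-0,11-0-0
  m54 ⊆ -10-10 [E]
  m56 ⊆ 11-0-0,11100-
  m57 ⊆ 1-1-01,11100-
  m58 ⊆ -1-010,11-0-0
  m61 ⊆ 1-1-01,11-101
E = {-1-010, -10-10, 0-0011, 00010-, 001000, 0100--, 1-00-0, 1-1-01}

NO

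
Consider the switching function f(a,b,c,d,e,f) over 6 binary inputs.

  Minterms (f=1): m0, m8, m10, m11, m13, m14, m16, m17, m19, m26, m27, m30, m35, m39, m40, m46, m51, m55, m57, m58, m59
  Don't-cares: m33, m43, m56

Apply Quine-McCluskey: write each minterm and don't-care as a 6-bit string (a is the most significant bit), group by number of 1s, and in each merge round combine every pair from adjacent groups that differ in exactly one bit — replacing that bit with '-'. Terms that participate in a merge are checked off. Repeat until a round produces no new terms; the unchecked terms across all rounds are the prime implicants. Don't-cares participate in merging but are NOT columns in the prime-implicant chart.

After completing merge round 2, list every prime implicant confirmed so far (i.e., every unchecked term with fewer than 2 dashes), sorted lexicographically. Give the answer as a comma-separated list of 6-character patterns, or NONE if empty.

[col 0] 000000*, 001000*, 001010*, 001011*, 001101, 001110*, 010000*, 010001*, 010011*, 011010*, 011011*, 011110*, 100001*, 100011*, 100111*, 101000*, 101011*, 101110*, 110011*, 110111*, 111000*, 111001*, 111010*, 111011*
[col 1] -01000, -01011*, -01110, -10011*, -11010*, -11011*, 0-0000, 0-1010*, 0-1011*, 0-1110*, 00-000, 001-10*, 0010-0, 00101-*, 01-011*, 0100-1, 01000-, 011-10*, 01101-*, 1-0011*, 1-0111*, 1-1000, 1-1011*, 10-011*, 100-11*, 1000-1, 11-011*, 110-11*, 1110-0*, 1110-1*, 11100-*, 11101-*
[col 2] --1011, -1-011, -1101-, 0-1-10, 0-101-, 1--011, 1-0-11, 1110--
Prime implicants: --1011, -01000, -01110, -1-011, -1101-, 0-0000, 0-1-10, 0-101-, 00-000, 0010-0, 001101, 0100-1, 01000-, 1--011, 1-0-11, 1-1000, 1000-1, 1110--

-01000, -01110, 0-0000, 00-000, 0010-0, 001101, 0100-1, 01000-, 1-1000, 1000-1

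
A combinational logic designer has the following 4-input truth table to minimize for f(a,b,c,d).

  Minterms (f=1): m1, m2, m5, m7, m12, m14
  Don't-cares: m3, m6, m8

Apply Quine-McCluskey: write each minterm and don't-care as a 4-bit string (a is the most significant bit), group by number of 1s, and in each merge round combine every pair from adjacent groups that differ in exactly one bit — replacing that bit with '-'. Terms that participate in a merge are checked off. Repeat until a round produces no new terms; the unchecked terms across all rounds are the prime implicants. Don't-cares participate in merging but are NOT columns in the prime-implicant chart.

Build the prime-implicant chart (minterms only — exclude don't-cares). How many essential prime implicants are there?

size-2^0 implicants → 0001(✓)  0010(✓)  0011(✓)  0101(✓)  0110(✓)  0111(✓)  1000(✓)  1100(✓)  1110(✓)
size-2^1 implicants → -110  0-01(✓)  0-10(✓)  0-11(✓)  00-1(✓)  001-(✓)  01-1(✓)  011-(✓)  1-00  11-0
size-2^2 implicants → 0--1  0-1-
Unchecked terms (primes): -110, 0--1, 0-1-, 1-00, 11-0
Minterm coverage:
  m1 ⊆ 0--1 [E]
  m2 ⊆ 0-1- [E]
  m5 ⊆ 0--1 [E]
  m7 ⊆ 0--1,0-1-
  m12 ⊆ 1-00,11-0
  m14 ⊆ -110,11-0
E = {0--1, 0-1-}

2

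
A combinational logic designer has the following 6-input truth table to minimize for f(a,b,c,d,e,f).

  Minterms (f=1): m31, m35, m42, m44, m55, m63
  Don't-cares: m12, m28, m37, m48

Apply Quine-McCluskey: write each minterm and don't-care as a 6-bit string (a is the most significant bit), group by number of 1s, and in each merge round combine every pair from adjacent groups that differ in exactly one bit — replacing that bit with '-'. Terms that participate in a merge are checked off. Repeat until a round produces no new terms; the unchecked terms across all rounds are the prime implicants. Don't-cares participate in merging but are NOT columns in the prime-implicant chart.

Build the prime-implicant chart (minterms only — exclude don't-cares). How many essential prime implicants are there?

[col 0] 001100*, 011100*, 011111*, 100011, 100101, 101010, 101100*, 110000, 110111*, 111111*
[col 1] -01100, -11111, 0-1100, 11-111
Prime implicants: -01100, -11111, 0-1100, 100011, 100101, 101010, 11-111, 110000
PI chart (minterm → PIs covering it):
  31 | -11111  (sole → essential)
  35 | 100011  (sole → essential)
  42 | 101010  (sole → essential)
  44 | -01100  (sole → essential)
  55 | 11-111  (sole → essential)
  63 | -11111,11-111
Essential prime implicants: -01100, -11111, 100011, 101010, 11-111

5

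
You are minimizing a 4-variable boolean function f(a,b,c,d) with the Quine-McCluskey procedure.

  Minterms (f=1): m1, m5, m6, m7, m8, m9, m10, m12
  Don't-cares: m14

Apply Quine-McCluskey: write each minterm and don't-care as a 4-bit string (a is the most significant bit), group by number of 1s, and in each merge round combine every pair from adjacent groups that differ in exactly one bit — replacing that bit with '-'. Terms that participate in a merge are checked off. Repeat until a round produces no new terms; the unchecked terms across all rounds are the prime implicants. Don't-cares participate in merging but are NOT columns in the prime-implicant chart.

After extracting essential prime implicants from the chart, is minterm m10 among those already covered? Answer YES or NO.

Round 0: 0001✓ 0101✓ 0110✓ 0111✓ 1000✓ 1001✓ 1010✓ 1100✓ 1110✓
Round 1: -001 -110 0-01 01-1 011- 1-00✓ 1-10✓ 10-0✓ 100- 11-0✓
Round 2: 1--0
PIs = {-001, -110, 0-01, 01-1, 011-, 1--0, 100-}
Coverage chart:
  m1: -001,0-01
  m5: 0-01,01-1
  m6: -110,011-
  m7: 01-1,011-
  m8: 1--0,100-
  m9: -001,100-
  m10: 1--0 ←essential
  m12: 1--0 ←essential
Essential: 1--0

YES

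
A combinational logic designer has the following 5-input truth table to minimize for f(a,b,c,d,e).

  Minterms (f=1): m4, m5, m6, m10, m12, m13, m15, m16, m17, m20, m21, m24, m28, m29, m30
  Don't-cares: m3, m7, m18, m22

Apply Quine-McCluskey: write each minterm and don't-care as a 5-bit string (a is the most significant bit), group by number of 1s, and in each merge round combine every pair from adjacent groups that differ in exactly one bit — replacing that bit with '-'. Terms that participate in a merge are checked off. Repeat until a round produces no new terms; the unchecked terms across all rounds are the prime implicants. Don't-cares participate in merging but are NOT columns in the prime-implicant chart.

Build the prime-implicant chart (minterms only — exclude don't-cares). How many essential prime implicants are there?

6

size-2^0 implicants → 00011(✓)  00100(✓)  00101(✓)  00110(✓)  00111(✓)  01010  01100(✓)  01101(✓)  01111(✓)  10000(✓)  10001(✓)  10010(✓)  10100(✓)  10101(✓)  10110(✓)  11000(✓)  11100(✓)  11101(✓)  11110(✓)
size-2^1 implicants → -0100(✓)  -0101(✓)  -0110(✓)  -1100(✓)  -1101(✓)  0-100(✓)  0-101(✓)  0-111(✓)  00-11  001-0(✓)  001-1(✓)  0010-(✓)  0011-(✓)  011-1(✓)  0110-(✓)  1-000(✓)  1-100(✓)  1-101(✓)  1-110(✓)  10-00(✓)  10-01(✓)  10-10(✓)  100-0(✓)  1000-(✓)  101-0(✓)  1010-(✓)  11-00(✓)  111-0(✓)  1110-(✓)
size-2^2 implicants → --100(✓)  --101(✓)  -01-0  -010-(✓)  -110-(✓)  0-1-1  0-10-(✓)  001--  1--00  1-1-0  1-10-(✓)  10--0  10-0-
size-2^3 implicants → --10-
Unchecked terms (primes): --10-, -01-0, 0-1-1, 00-11, 001--, 01010, 1--00, 1-1-0, 10--0, 10-0-
Minterm coverage:
  m4 ⊆ --10-,-01-0,001--
  m5 ⊆ --10-,0-1-1,001--
  m6 ⊆ -01-0,001--
  m10 ⊆ 01010 [E]
  m12 ⊆ --10- [E]
  m13 ⊆ --10-,0-1-1
  m15 ⊆ 0-1-1 [E]
  m16 ⊆ 1--00,10--0,10-0-
  m17 ⊆ 10-0- [E]
  m20 ⊆ --10-,-01-0,1--00,1-1-0,10--0,10-0-
  m21 ⊆ --10-,10-0-
  m24 ⊆ 1--00 [E]
  m28 ⊆ --10-,1--00,1-1-0
  m29 ⊆ --10- [E]
  m30 ⊆ 1-1-0 [E]
E = {--10-, 0-1-1, 01010, 1--00, 1-1-0, 10-0-}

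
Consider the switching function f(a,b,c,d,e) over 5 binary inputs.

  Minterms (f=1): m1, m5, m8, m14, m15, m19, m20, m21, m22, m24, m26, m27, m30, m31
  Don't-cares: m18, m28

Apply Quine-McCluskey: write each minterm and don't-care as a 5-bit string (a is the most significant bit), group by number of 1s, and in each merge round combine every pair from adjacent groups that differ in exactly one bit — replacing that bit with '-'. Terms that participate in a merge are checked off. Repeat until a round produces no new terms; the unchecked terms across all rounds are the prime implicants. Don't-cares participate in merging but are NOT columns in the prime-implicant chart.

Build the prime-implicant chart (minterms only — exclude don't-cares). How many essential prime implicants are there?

4

Round 0: 00001✓ 00101✓ 01000✓ 01110✓ 01111✓ 10010✓ 10011✓ 10100✓ 10101✓ 10110✓ 11000✓ 11010✓ 11011✓ 11100✓ 11110✓ 11111✓
Round 1: -0101 -1000 -1110✓ -1111✓ 00-01 0111-✓ 1-010✓ 1-011✓ 1-100✓ 1-110✓ 10-10✓ 1001-✓ 101-0✓ 1010- 11-00✓ 11-10✓ 11-11✓ 110-0✓ 1101-✓ 111-0✓ 1111-✓
Round 2: -111- 1--10 1-01- 1-1-0 11--0 11-1-
PIs = {-0101, -1000, -111-, 00-01, 1--10, 1-01-, 1-1-0, 1010-, 11--0, 11-1-}
Coverage chart:
  m1: 00-01 ←essential
  m5: -0101,00-01
  m8: -1000 ←essential
  m14: -111- ←essential
  m15: -111- ←essential
  m19: 1-01- ←essential
  m20: 1-1-0,1010-
  m21: -0101,1010-
  m22: 1--10,1-1-0
  m24: -1000,11--0
  m26: 1--10,1-01-,11--0,11-1-
  m27: 1-01-,11-1-
  m30: -111-,1--10,1-1-0,11--0,11-1-
  m31: -111-,11-1-
Essential: -1000, -111-, 00-01, 1-01-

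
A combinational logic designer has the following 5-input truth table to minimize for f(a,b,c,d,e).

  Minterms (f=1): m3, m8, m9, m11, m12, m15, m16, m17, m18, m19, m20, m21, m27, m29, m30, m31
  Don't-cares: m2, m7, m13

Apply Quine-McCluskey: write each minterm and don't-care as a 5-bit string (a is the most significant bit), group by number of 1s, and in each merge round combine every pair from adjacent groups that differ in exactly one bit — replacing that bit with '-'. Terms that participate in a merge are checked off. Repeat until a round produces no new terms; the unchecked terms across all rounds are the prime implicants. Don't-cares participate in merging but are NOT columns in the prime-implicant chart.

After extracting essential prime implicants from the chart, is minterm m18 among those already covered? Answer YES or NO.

NO

Round 0: 00010✓ 00011✓ 00111✓ 01000✓ 01001✓ 01011✓ 01100✓ 01101✓ 01111✓ 10000✓ 10001✓ 10010✓ 10011✓ 10100✓ 10101✓ 11011✓ 11101✓ 11110✓ 11111✓
Round 1: -0010✓ -0011✓ -1011✓ -1101✓ -1111✓ 0-011✓ 0-111✓ 00-11✓ 0001-✓ 01-00✓ 01-01✓ 01-11✓ 010-1✓ 0100-✓ 011-1✓ 0110-✓ 1-011✓ 1-101 10-00✓ 10-01✓ 100-0✓ 100-1✓ 1000-✓ 1001-✓ 1010-✓ 11-11✓ 111-1✓ 1111-
Round 2: --011 -001- -1-11 -11-1 0--11 01--1 01-0- 10-0- 100--
PIs = {--011, -001-, -1-11, -11-1, 0--11, 01--1, 01-0-, 1-101, 10-0-, 100--, 1111-}
Coverage chart:
  m3: --011,-001-,0--11
  m8: 01-0- ←essential
  m9: 01--1,01-0-
  m11: --011,-1-11,0--11,01--1
  m12: 01-0- ←essential
  m15: -1-11,-11-1,0--11,01--1
  m16: 10-0-,100--
  m17: 10-0-,100--
  m18: -001-,100--
  m19: --011,-001-,100--
  m20: 10-0- ←essential
  m21: 1-101,10-0-
  m27: --011,-1-11
  m29: -11-1,1-101
  m30: 1111- ←essential
  m31: -1-11,-11-1,1111-
Essential: 01-0-, 10-0-, 1111-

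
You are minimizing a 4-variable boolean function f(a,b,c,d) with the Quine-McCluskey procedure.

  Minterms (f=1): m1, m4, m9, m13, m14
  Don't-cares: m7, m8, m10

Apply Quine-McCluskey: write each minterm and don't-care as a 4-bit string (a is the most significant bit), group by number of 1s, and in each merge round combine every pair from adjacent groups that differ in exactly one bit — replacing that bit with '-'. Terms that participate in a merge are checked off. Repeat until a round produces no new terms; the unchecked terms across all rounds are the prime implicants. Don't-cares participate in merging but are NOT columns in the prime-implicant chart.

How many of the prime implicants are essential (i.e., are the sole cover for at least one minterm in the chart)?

4

size-2^0 implicants → 0001(✓)  0100  0111  1000(✓)  1001(✓)  1010(✓)  1101(✓)  1110(✓)
size-2^1 implicants → -001  1-01  1-10  10-0  100-
Unchecked terms (primes): -001, 0100, 0111, 1-01, 1-10, 10-0, 100-
Minterm coverage:
  m1 ⊆ -001 [E]
  m4 ⊆ 0100 [E]
  m9 ⊆ -001,1-01,100-
  m13 ⊆ 1-01 [E]
  m14 ⊆ 1-10 [E]
E = {-001, 0100, 1-01, 1-10}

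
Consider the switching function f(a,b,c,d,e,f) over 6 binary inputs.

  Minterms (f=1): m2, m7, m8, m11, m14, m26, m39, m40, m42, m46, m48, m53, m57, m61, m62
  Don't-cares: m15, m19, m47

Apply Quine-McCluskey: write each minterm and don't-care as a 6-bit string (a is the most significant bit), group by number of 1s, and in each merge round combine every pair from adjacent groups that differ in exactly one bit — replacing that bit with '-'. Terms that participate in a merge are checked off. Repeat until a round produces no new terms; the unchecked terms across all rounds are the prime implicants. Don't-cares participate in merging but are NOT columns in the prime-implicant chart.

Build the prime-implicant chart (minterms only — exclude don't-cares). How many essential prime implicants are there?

[col 0] 000010, 000111*, 001000*, 001011*, 001110*, 001111*, 010011, 011010, 100111*, 101000*, 101010*, 101110*, 101111*, 110000, 110101*, 111001*, 111101*, 111110*
[col 1] -00111*, -01000, -01110*, -01111*, 00-111*, 001-11, 00111-*, 1-1110, 10-111*, 101-10, 1010-0, 10111-*, 11-101, 111-01
[col 2] -0-111, -0111-
Prime implicants: -0-111, -01000, -0111-, 000010, 001-11, 010011, 011010, 1-1110, 101-10, 1010-0, 11-101, 110000, 111-01
PI chart (minterm → PIs covering it):
  2 | 000010  (sole → essential)
  7 | -0-111  (sole → essential)
  8 | -01000  (sole → essential)
  11 | 001-11  (sole → essential)
  14 | -0111-  (sole → essential)
  26 | 011010  (sole → essential)
  39 | -0-111  (sole → essential)
  40 | -01000,1010-0
  42 | 101-10,1010-0
  46 | -0111-,1-1110,101-10
  48 | 110000  (sole → essential)
  53 | 11-101  (sole → essential)
  57 | 111-01  (sole → essential)
  61 | 11-101,111-01
  62 | 1-1110  (sole → essential)
Essential prime implicants: -0-111, -01000, -0111-, 000010, 001-11, 011010, 1-1110, 11-101, 110000, 111-01

10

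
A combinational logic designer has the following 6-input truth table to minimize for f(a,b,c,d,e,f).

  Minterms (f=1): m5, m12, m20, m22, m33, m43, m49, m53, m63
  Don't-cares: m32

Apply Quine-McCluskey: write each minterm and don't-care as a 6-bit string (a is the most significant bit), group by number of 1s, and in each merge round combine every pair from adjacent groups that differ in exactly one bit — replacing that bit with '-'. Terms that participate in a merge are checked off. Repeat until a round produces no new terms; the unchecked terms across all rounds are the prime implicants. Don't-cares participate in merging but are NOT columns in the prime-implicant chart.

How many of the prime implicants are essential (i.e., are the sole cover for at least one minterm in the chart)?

size-2^0 implicants → 000101  001100  010100(✓)  010110(✓)  100000(✓)  100001(✓)  101011  110001(✓)  110101(✓)  111111
size-2^1 implicants → 0101-0  1-0001  10000-  110-01
Unchecked terms (primes): 000101, 001100, 0101-0, 1-0001, 10000-, 101011, 110-01, 111111
Minterm coverage:
  m5 ⊆ 000101 [E]
  m12 ⊆ 001100 [E]
  m20 ⊆ 0101-0 [E]
  m22 ⊆ 0101-0 [E]
  m33 ⊆ 1-0001,10000-
  m43 ⊆ 101011 [E]
  m49 ⊆ 1-0001,110-01
  m53 ⊆ 110-01 [E]
  m63 ⊆ 111111 [E]
E = {000101, 001100, 0101-0, 101011, 110-01, 111111}

6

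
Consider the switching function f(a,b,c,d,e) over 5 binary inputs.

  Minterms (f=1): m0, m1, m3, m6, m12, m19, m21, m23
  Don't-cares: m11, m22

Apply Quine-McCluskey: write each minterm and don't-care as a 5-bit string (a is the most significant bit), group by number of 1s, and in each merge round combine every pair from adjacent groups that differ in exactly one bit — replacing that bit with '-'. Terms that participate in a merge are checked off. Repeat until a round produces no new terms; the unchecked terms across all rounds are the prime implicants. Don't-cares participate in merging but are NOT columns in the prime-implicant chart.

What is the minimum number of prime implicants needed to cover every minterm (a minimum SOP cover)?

5

Round 0: 00000✓ 00001✓ 00011✓ 00110✓ 01011✓ 01100 10011✓ 10101✓ 10110✓ 10111✓
Round 1: -0011 -0110 0-011 000-1 0000- 10-11 101-1 1011-
PIs = {-0011, -0110, 0-011, 000-1, 0000-, 01100, 10-11, 101-1, 1011-}
Coverage chart:
  m0: 0000- ←essential
  m1: 000-1,0000-
  m3: -0011,0-011,000-1
  m6: -0110 ←essential
  m12: 01100 ←essential
  m19: -0011,10-11
  m21: 101-1 ←essential
  m23: 10-11,101-1,1011-
Essential: -0110, 0000-, 01100, 101-1
Petrick residual → -0011
Min cover (5 terms): b'c'de + b'cde' + a'b'c'd' + a'bcd'e' + ab'ce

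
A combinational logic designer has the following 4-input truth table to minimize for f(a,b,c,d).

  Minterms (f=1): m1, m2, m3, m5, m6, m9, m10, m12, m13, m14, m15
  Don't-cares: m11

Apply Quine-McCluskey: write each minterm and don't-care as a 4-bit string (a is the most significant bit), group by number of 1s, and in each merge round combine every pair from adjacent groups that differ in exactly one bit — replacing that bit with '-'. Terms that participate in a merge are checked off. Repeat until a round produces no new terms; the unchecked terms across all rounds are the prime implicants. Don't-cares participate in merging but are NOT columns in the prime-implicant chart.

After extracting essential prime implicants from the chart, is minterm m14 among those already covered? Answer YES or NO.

[col 0] 0001*, 0010*, 0011*, 0101*, 0110*, 1001*, 1010*, 1011*, 1100*, 1101*, 1110*, 1111*
[col 1] -001*, -010*, -011*, -101*, -110*, 0-01*, 0-10*, 00-1*, 001-*, 1-01*, 1-10*, 1-11*, 10-1*, 101-*, 11-0*, 11-1*, 110-*, 111-*
[col 2] --01, --10, -0-1, -01-, 1--1, 1-1-, 11--
Prime implicants: --01, --10, -0-1, -01-, 1--1, 1-1-, 11--
PI chart (minterm → PIs covering it):
  1 | --01,-0-1
  2 | --10,-01-
  3 | -0-1,-01-
  5 | --01  (sole → essential)
  6 | --10  (sole → essential)
  9 | --01,-0-1,1--1
  10 | --10,-01-,1-1-
  12 | 11--  (sole → essential)
  13 | --01,1--1,11--
  14 | --10,1-1-,11--
  15 | 1--1,1-1-,11--
Essential prime implicants: --01, --10, 11--

YES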